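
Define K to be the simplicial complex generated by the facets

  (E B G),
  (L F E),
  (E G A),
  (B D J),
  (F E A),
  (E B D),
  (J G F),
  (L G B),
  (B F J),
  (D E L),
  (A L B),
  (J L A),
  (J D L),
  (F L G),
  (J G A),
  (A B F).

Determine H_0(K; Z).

K has 8 vertices, 24 edges, 16 triangles.
rank ∂_0 = 0, rank ∂_1 = 7 ⇒ b_0 = 8 − 0 − 7 = 1; all invariant factors of ∂_1 are 1 so no torsion. So H_0 ≅ Z.

H_0 = Z.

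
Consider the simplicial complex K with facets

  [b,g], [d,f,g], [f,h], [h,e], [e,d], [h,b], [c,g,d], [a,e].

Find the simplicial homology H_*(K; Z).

We work with the vertex ordering a < b < c < d < e < f < g < h. The simplices of K, each written with vertices in increasing order, are:

  0-simplices (8): a, b, c, d, e, f, g, h
  1-simplices (11): ae, bg, bh, cd, cg, de, df, dg, eh, fg, fh
  2-simplices (2): cdg, dfg

Hence C_0 ≅ Z^8, C_1 ≅ Z^11, C_2 ≅ Z^2.

∂_1: C_1 → C_0 maps an edge to its endpoints' difference, ∂[p,q] = q − p.
This gives a 8×11 integer matrix of rank 7; reducing to Smith normal form yields diagonal entries (1,1,1,1,1,1,1).

The boundary map ∂_2: C_2 → C_1 acts by ∂[p,q,r] = [q,r] − [p,r] + [p,q]. For instance
  ∂cdg = dg − cg + cd,
  ∂dfg = fg − dg + df.
This gives a 11×2 integer matrix of rank 2; reducing to Smith normal form yields diagonal entries (1,1).

Computing H_k = (kernel of ∂_k) / (image of ∂_{k+1}):

  H_0: rank C_0 − rank ∂_1 = 8 − 7 = 1, and the invariant factors of ∂_1 are all 1, so H_0 ≅ Z.
  H_1: rank ker ∂_1 − rank ∂_2 = (11 − 7) − 2 = 2, and the invariant factors of ∂_2 are all 1, so H_1 ≅ Z^2.
  H_2: rank ker ∂_2 − rank ∂_3 = (2 − 2) − 0 = 0, and there is no ∂_3, so H_2 ≅ 0.

H_0 ≅ Z,  H_1 ≅ Z^2,  H_2 = 0.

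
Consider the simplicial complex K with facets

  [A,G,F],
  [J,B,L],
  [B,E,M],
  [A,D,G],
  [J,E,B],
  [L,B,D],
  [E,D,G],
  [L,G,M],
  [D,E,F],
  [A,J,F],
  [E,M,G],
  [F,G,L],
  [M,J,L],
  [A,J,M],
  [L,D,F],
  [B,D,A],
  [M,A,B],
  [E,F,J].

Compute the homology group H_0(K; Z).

We work with the vertex ordering A < B < D < E < F < G < J < L < M. The simplices of K, each written with vertices in increasing order, are:

  0-simplices (9): A, B, D, E, F, G, J, L, M
  1-simplices (27): AB, AD, AF, AG, AJ, AM, BD, BE, BJ, BL, BM, DE, DF, DG, DL, EF, EG, EJ, EM, FG, FJ, FL, GL, GM, JL, JM, LM
  2-simplices (18): ABD, ABM, ADG, AFG, AFJ, AJM, BDL, BEJ, BEM, BJL, DEF, DEG, DFL, EFJ, EGM, FGL, GLM, JLM

Hence C_0 ≅ Z^9, C_1 ≅ Z^27, C_2 ≅ Z^18.

Boundary ∂_1: C_1 → C_0 sends each edge [p,q] (with p < q) to q − p. For instance
  ∂EG = G − E.
As a 9×27 matrix over Z this has rank 8, with invariant factors (1,1,1,1,1,1,1,1).

Boundary ∂_2: C_2 → C_1 maps a triangle to the signed sum of its edges. For instance
  ∂ABM = BM − AM + AB,
  ∂AFG = FG − AG + AF.
The 27×18 boundary matrix has rank 18 and Smith normal form diag(1,1,1,1,1,1,1,1,1,1,1,1,1,1,1,1,1,2).

Reading off H_k = ker ∂_k / im ∂_{k+1}:

  H_0: rank C_0 − rank ∂_1 = 9 − 8 = 1, and the invariant factors of ∂_1 are all 1, so H_0 = Z.

H_0 = Z.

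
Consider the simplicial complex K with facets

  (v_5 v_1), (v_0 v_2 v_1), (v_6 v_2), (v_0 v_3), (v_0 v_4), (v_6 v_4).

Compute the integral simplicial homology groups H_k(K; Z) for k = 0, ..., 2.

H_0 ≅ Z,  H_1 ≅ Z,  H_2 = 0.

Order the vertices as v_0 < v_1 < v_2 < v_3 < v_4 < v_5 < v_6. Listing each simplex with vertices in this order, K has dimension 2 with simplices:

  0-simplices (7): [v_0], [v_1], [v_2], [v_3], [v_4], [v_5], [v_6]
  1-simplices (8): [v_0,v_1], [v_0,v_2], [v_0,v_3], [v_0,v_4], [v_1,v_2], [v_1,v_5], [v_2,v_6], [v_4,v_6]
  2-simplices (1): [v_0,v_1,v_2]

so the chain groups are C_0 ≅ Z^7, C_1 ≅ Z^8, C_2 ≅ Z^1.

Boundary ∂_1: C_1 → C_0 sends each edge [p,q] (with p < q) to q − p. For instance
  ∂[v_0,v_2] = [v_2] − [v_0].
The resulting 7×8 matrix has rank 6, and its Smith normal form has invariant factors (1,1,1,1,1,1).

∂_2: C_2 → C_1 maps a triangle to the signed sum of its edges. For instance
  ∂[v_0,v_1,v_2] = [v_1,v_2] − [v_0,v_2] + [v_0,v_1].
The 8×1 boundary matrix has rank 1 and Smith normal form diag(1).

Computing H_k = (kernel of ∂_k) / (image of ∂_{k+1}):

  H_0: rank C_0 − rank ∂_1 = 7 − 6 = 1, and the invariant factors of ∂_1 are all 1, so H_0 ≅ Z.
  H_1: rank ker ∂_1 − rank ∂_2 = (8 − 6) − 1 = 1, and the invariant factors of ∂_2 are all 1, so H_1 ≅ Z.
  H_2: rank ker ∂_2 − rank ∂_3 = (1 − 1) − 0 = 0, and there is no ∂_3, so H_2 ≅ 0.

As a check, the Euler characteristic is 7 − 8 + 1 = 0, which agrees with 1 − 1 + 0 = 0.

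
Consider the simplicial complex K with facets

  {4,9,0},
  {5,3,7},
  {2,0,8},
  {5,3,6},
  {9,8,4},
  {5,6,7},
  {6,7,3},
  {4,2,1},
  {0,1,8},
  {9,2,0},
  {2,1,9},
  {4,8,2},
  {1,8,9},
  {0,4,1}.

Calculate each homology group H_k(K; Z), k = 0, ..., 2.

H_0 = Z^2,  H_1 = Z_2,  H_2 = Z.

Take the total order 0 < 1 < 2 < 3 < 4 < 5 < 6 < 7 < 8 < 9 on the vertex set. Then K (dimension 2) consists of the simplices:

  0-simplices (10): [0], [1], [2], [3], [4], [5], [6], [7], [8], [9]
  1-simplices (21): [0,1], [0,2], [0,4], [0,8], [0,9], [1,2], [1,4], [1,8], [1,9], [2,4], [2,8], [2,9], [3,5], [3,6], [3,7], [4,8], [4,9], [5,6], [5,7], [6,7], [8,9]
  2-simplices (14): [0,1,4], [0,1,8], [0,2,8], [0,2,9], [0,4,9], [1,2,4], [1,2,9], [1,8,9], [2,4,8], [3,5,6], [3,5,7], [3,6,7], [4,8,9], [5,6,7]

so the chain groups are C_0 ≅ Z^10, C_1 ≅ Z^21, C_2 ≅ Z^14.

Boundary ∂_1: C_1 → C_0 maps an edge to its endpoints' difference, ∂[p,q] = q − p.
The 10×21 boundary matrix has rank 8 and Smith normal form diag(1,1,1,1,1,1,1,1).

The boundary map ∂_2: C_2 → C_1 acts by ∂[p,q,r] = [q,r] − [p,r] + [p,q]. For instance
  ∂[4,8,9] = [8,9] − [4,9] + [4,8],
  ∂[3,5,7] = [5,7] − [3,7] + [3,5].
The resulting 21×14 matrix has rank 13, and its Smith normal form has invariant factors (1,1,1,1,1,1,1,1,1,1,1,1,2).

From H_k ≅ ker(∂_k) / im(∂_{k+1}) we obtain:

  H_0: rank C_0 − rank ∂_1 = 10 − 8 = 2, and the invariant factors of ∂_1 are all 1, so H_0 ≅ Z^2.
  H_1: rank ker ∂_1 − rank ∂_2 = (21 − 8) − 13 = 0, and ∂_2 has invariant factor 2 > 1, so H_1 ≅ Z_2.
  H_2: rank ker ∂_2 − rank ∂_3 = (14 − 13) − 0 = 1, and there is no ∂_3, so H_2 ≅ Z.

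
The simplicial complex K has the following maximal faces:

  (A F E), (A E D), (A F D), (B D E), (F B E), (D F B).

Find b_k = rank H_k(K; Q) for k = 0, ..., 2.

b_0 = 1, b_1 = 0, b_2 = 1.

Fix the vertex order A < B < D < E < F and write every simplex with vertices in increasing order. Then dim K = 2 and the simplices of K are:

  0-simplices (5): A, B, D, E, F
  1-simplices (9): AD, AE, AF, BD, BE, BF, DE, DF, EF
  2-simplices (6): ADE, ADF, AEF, BDE, BDF, BEF

giving chain groups C_0 ≅ Z^5, C_1 ≅ Z^9, C_2 ≅ Z^6.

The boundary map ∂_1: C_1 → C_0 maps an edge to its endpoints' difference, ∂[p,q] = q − p. For instance
  ∂AE = E − A.
The resulting 5×9 matrix has rank 4, and its Smith normal form has invariant factors (1,1,1,1).

Boundary ∂_2: C_2 → C_1 maps a triangle to the signed sum of its edges. For instance
  ∂BDE = DE − BE + BD,
  ∂ADF = DF − AF + AD.
The resulting 9×6 matrix has rank 5, and its Smith normal form has invariant factors (1,1,1,1,1).

Computing H_k = (kernel of ∂_k) / (image of ∂_{k+1}):

  H_0: rank C_0 − rank ∂_1 = 5 − 4 = 1, and the invariant factors of ∂_1 are all 1, so H_0 ≅ Z.
  H_1: rank ker ∂_1 − rank ∂_2 = (9 − 4) − 5 = 0, and the invariant factors of ∂_2 are all 1, so H_1 ≅ 0.
  H_2: rank ker ∂_2 − rank ∂_3 = (6 − 5) − 0 = 1, and there is no ∂_3, so H_2 ≅ Z.

(K is a triangulation of the 2-sphere S^2.)

Hence the Betti numbers are b_0 = 1, b_1 = 0, b_2 = 1.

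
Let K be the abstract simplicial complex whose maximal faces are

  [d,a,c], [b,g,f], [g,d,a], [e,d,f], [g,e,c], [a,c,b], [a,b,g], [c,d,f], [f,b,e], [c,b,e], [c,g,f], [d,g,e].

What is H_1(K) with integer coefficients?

H_1 ≅ Z/2Z.

Fix the vertex order a < b < c < d < e < f < g and write every simplex with vertices in increasing order. Then dim K = 2 and the simplices of K are:

  0-simplices (7): a, b, c, d, e, f, g
  1-simplices (18): ab, ac, ad, ag, bc, be, bf, bg, cd, ce, cf, cg, de, df, dg, ef, eg, fg
  2-simplices (12): abc, abg, acd, adg, bce, bef, bfg, cdf, ceg, cfg, def, deg

so the chain groups are C_0 ≅ Z^7, C_1 ≅ Z^18, C_2 ≅ Z^12.

Boundary ∂_1: C_1 → C_0 is given by ∂[p,q] = [q] − [p]. For instance
  ∂ad = d − a.
The 7×18 boundary matrix has rank 6 and Smith normal form diag(1,1,1,1,1,1).

∂_2: C_2 → C_1 acts by ∂[p,q,r] = [q,r] − [p,r] + [p,q]. For instance
  ∂deg = eg − dg + de,
  ∂acd = cd − ad + ac.
This gives a 18×12 integer matrix of rank 12; reducing to Smith normal form yields diagonal entries (1,1,1,1,1,1,1,1,1,1,1,2).

Now H_k = ker ∂_k / im ∂_{k+1}, so:

  H_1: rank ker ∂_1 − rank ∂_2 = (18 − 6) − 12 = 0, and ∂_2 has invariant factor 2 > 1, so H_1 ≅ Z/2Z.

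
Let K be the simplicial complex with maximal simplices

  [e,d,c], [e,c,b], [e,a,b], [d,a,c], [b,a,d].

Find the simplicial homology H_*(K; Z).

Fix the vertex order a < b < c < d < e and write every simplex with vertices in increasing order. Then dim K = 2 and the simplices of K are:

  0-simplices (5): a, b, c, d, e
  1-simplices (10): ab, ac, ad, ae, bc, bd, be, cd, ce, de
  2-simplices (5): abd, abe, acd, bce, cde

giving chain groups C_0 ≅ Z^5, C_1 ≅ Z^10, C_2 ≅ Z^5.

The boundary map ∂_1: C_1 → C_0 sends each edge [p,q] (with p < q) to q − p. For instance
  ∂ad = d − a.
As a 5×10 matrix over Z this has rank 4, with invariant factors (1,1,1,1).

Boundary ∂_2: C_2 → C_1 sends each 2-simplex [p,q,r] to [q,r] − [p,r] + [p,q]. For instance
  ∂bce = ce − be + bc,
  ∂abe = be − ae + ab.
This gives a 10×5 integer matrix of rank 5; reducing to Smith normal form yields diagonal entries (1,1,1,1,1).

From H_k ≅ ker(∂_k) / im(∂_{k+1}) we obtain:

  H_0: rank C_0 − rank ∂_1 = 5 − 4 = 1, and the invariant factors of ∂_1 are all 1, so H_0 ≅ Z.
  H_1: rank ker ∂_1 − rank ∂_2 = (10 − 4) − 5 = 1, and the invariant factors of ∂_2 are all 1, so H_1 ≅ Z.
  H_2: rank ker ∂_2 − rank ∂_3 = (5 − 5) − 0 = 0, and there is no ∂_3, so H_2 ≅ 0.

As a check, the Euler characteristic is 5 − 10 + 5 = 0, which agrees with 1 − 1 + 0 = 0.

H_0 ≅ Z,  H_1 ≅ Z,  H_2 = 0.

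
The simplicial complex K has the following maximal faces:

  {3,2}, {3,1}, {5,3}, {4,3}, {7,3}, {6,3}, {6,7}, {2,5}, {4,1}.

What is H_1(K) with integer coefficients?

Take the total order 1 < 2 < 3 < 4 < 5 < 6 < 7 on the vertex set. Then K (dimension 1) consists of the simplices:

  0-simplices (7): [1], [2], [3], [4], [5], [6], [7]
  1-simplices (9): [1,3], [1,4], [2,3], [2,5], [3,4], [3,5], [3,6], [3,7], [6,7]

Hence C_0 ≅ Z^7, C_1 ≅ Z^9.

∂_1: C_1 → C_0 sends each edge [p,q] (with p < q) to q − p. For instance
  ∂[3,5] = [5] − [3].
The 7×9 boundary matrix has rank 6 and Smith normal form diag(1,1,1,1,1,1).

Reading off H_k = ker ∂_k / im ∂_{k+1}:

  H_1: rank ker ∂_1 − rank ∂_2 = (9 − 6) − 0 = 3, and there is no ∂_2, so H_1 = Z^3.

(K is a triangulation of a wedge of 3 circles.)

H_1 = Z^3.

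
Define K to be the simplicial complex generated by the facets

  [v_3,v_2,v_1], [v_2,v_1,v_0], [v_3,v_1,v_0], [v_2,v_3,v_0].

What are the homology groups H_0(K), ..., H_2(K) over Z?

H_0 ≅ Z,  H_1 = 0,  H_2 ≅ Z.

Order the vertices as v_0 < v_1 < v_2 < v_3. Listing each simplex with vertices in this order, K has dimension 2 with simplices:

  0-simplices (4): [v_0], [v_1], [v_2], [v_3]
  1-simplices (6): [v_0,v_1], [v_0,v_2], [v_0,v_3], [v_1,v_2], [v_1,v_3], [v_2,v_3]
  2-simplices (4): [v_0,v_1,v_2], [v_0,v_1,v_3], [v_0,v_2,v_3], [v_1,v_2,v_3]

so the chain groups are C_0 ≅ Z^4, C_1 ≅ Z^6, C_2 ≅ Z^4.

The boundary map ∂_1: C_1 → C_0 maps an edge to its endpoints' difference, ∂[p,q] = q − p. For instance
  ∂[v_2,v_3] = [v_3] − [v_2].
This gives a 4×6 integer matrix of rank 3; reducing to Smith normal form yields diagonal entries (1,1,1).

The boundary map ∂_2: C_2 → C_1 sends each 2-simplex [p,q,r] to [q,r] − [p,r] + [p,q]. For instance
  ∂[v_0,v_1,v_2] = [v_1,v_2] − [v_0,v_2] + [v_0,v_1],
  ∂[v_1,v_2,v_3] = [v_2,v_3] − [v_1,v_3] + [v_1,v_2].
As a 6×4 matrix over Z this has rank 3, with invariant factors (1,1,1).

Computing H_k = (kernel of ∂_k) / (image of ∂_{k+1}):

  H_0: rank C_0 − rank ∂_1 = 4 − 3 = 1, and the invariant factors of ∂_1 are all 1, so H_0 = Z.
  H_1: rank ker ∂_1 − rank ∂_2 = (6 − 3) − 3 = 0, and the invariant factors of ∂_2 are all 1, so H_1 = 0.
  H_2: rank ker ∂_2 − rank ∂_3 = (4 − 3) − 0 = 1, and there is no ∂_3, so H_2 = Z.

(K is a triangulation of the 2-sphere S^2.)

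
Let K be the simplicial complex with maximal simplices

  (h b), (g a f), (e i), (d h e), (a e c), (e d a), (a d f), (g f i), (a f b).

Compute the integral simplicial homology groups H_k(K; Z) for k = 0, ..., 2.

Take the total order a < b < c < d < e < f < g < h < i on the vertex set. Then K (dimension 2) consists of the simplices:

  0-simplices (9): a, b, c, d, e, f, g, h, i
  1-simplices (17): ab, ac, ad, ae, af, ag, bf, bh, ce, de, df, dh, eh, ei, fg, fi, gi
  2-simplices (7): abf, ace, ade, adf, afg, deh, fgi

giving chain groups C_0 ≅ Z^9, C_1 ≅ Z^17, C_2 ≅ Z^7.

∂_1: C_1 → C_0 maps an edge to its endpoints' difference, ∂[p,q] = q − p.
As a 9×17 matrix over Z this has rank 8, with invariant factors (1,1,1,1,1,1,1,1).

The boundary map ∂_2: C_2 → C_1 sends each 2-simplex [p,q,r] to [q,r] − [p,r] + [p,q]. For instance
  ∂afg = fg − ag + af,
  ∂ace = ce − ae + ac.
The 17×7 boundary matrix has rank 7 and Smith normal form diag(1,1,1,1,1,1,1).

From H_k ≅ ker(∂_k) / im(∂_{k+1}) we obtain:

  H_0: rank C_0 − rank ∂_1 = 9 − 8 = 1, and the invariant factors of ∂_1 are all 1, so H_0 ≅ Z.
  H_1: rank ker ∂_1 − rank ∂_2 = (17 − 8) − 7 = 2, and the invariant factors of ∂_2 are all 1, so H_1 ≅ Z^2.
  H_2: rank ker ∂_2 − rank ∂_3 = (7 − 7) − 0 = 0, and there is no ∂_3, so H_2 ≅ 0.

H_0 = Z,  H_1 = Z^2,  H_2 = 0.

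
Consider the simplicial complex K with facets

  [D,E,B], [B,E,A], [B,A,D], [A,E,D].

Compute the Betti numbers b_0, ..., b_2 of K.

b_0 = 1, b_1 = 0, b_2 = 1.

Order the vertices as A < B < D < E. Listing each simplex with vertices in this order, K has dimension 2 with simplices:

  0-simplices (4): A, B, D, E
  1-simplices (6): AB, AD, AE, BD, BE, DE
  2-simplices (4): ABD, ABE, ADE, BDE

so the chain groups are C_0 ≅ Z^4, C_1 ≅ Z^6, C_2 ≅ Z^4.

The boundary map ∂_1: C_1 → C_0 maps an edge to its endpoints' difference, ∂[p,q] = q − p.
This gives a 4×6 integer matrix of rank 3; reducing to Smith normal form yields diagonal entries (1,1,1).

The boundary map ∂_2: C_2 → C_1 sends each 2-simplex [p,q,r] to [q,r] − [p,r] + [p,q]. For instance
  ∂ADE = DE − AE + AD,
  ∂BDE = DE − BE + BD.
As a 6×4 matrix over Z this has rank 3, with invariant factors (1,1,1).

Now H_k = ker ∂_k / im ∂_{k+1}, so:

  H_0: rank C_0 − rank ∂_1 = 4 − 3 = 1, and the invariant factors of ∂_1 are all 1, so H_0 ≅ Z.
  H_1: rank ker ∂_1 − rank ∂_2 = (6 − 3) − 3 = 0, and the invariant factors of ∂_2 are all 1, so H_1 ≅ 0.
  H_2: rank ker ∂_2 − rank ∂_3 = (4 − 3) − 0 = 1, and there is no ∂_3, so H_2 ≅ Z.

As a check, the Euler characteristic is 4 − 6 + 4 = 2, which agrees with 1 − 0 + 1 = 2.
(K is a triangulation of the 2-sphere S^2.)

Hence the Betti numbers are b_0 = 1, b_1 = 0, b_2 = 1.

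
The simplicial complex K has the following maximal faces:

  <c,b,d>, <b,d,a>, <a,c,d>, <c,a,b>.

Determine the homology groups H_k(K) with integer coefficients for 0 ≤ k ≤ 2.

H_0 ≅ Z,  H_1 = 0,  H_2 ≅ Z.

Order the vertices as a < b < c < d. Listing each simplex with vertices in this order, K has dimension 2 with simplices:

  0-simplices (4): a, b, c, d
  1-simplices (6): ab, ac, ad, bc, bd, cd
  2-simplices (4): abc, abd, acd, bcd

so the chain groups are C_0 ≅ Z^4, C_1 ≅ Z^6, C_2 ≅ Z^4.

The boundary map ∂_1: C_1 → C_0 is given by ∂[p,q] = [q] − [p]. For instance
  ∂ab = b − a.
This gives a 4×6 integer matrix of rank 3; reducing to Smith normal form yields diagonal entries (1,1,1).

∂_2: C_2 → C_1 sends each 2-simplex [p,q,r] to [q,r] − [p,r] + [p,q]. For instance
  ∂abc = bc − ac + ab,
  ∂abd = bd − ad + ab.
The 6×4 boundary matrix has rank 3 and Smith normal form diag(1,1,1).

Reading off H_k = ker ∂_k / im ∂_{k+1}:

  H_0: rank C_0 − rank ∂_1 = 4 − 3 = 1, and the invariant factors of ∂_1 are all 1, so H_0 ≅ Z.
  H_1: rank ker ∂_1 − rank ∂_2 = (6 − 3) − 3 = 0, and the invariant factors of ∂_2 are all 1, so H_1 ≅ 0.
  H_2: rank ker ∂_2 − rank ∂_3 = (4 − 3) − 0 = 1, and there is no ∂_3, so H_2 ≅ Z.

As a check, the Euler characteristic is 4 − 6 + 4 = 2, which agrees with 1 − 0 + 1 = 2.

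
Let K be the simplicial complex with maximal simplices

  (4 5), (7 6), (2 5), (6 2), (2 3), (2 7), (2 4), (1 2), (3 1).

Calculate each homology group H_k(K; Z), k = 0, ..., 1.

H_0 ≅ Z,  H_1 ≅ Z^3.

K has 7 vertices, 9 edges.
rank ∂_0 = 0, rank ∂_1 = 6 ⇒ b_0 = 7 − 0 − 6 = 1; all invariant factors of ∂_1 are 1 so no torsion. So H_0 ≅ Z.
rank ∂_1 = 6, rank ∂_2 = 0 ⇒ b_1 = 9 − 6 − 0 = 3. So H_1 ≅ Z^3.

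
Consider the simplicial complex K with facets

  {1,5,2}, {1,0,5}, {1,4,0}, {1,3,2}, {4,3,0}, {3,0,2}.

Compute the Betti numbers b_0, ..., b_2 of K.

K has 6 vertices, 12 edges, 6 triangles.
rank ∂_0 = 0, rank ∂_1 = 5 ⇒ b_0 = 6 − 0 − 5 = 1; all invariant factors of ∂_1 are 1 so no torsion. So H_0 ≅ Z.
rank ∂_1 = 5, rank ∂_2 = 6 ⇒ b_1 = 12 − 5 − 6 = 1; all invariant factors of ∂_2 are 1 so no torsion. So H_1 ≅ Z.
rank ∂_2 = 6, rank ∂_3 = 0 ⇒ b_2 = 6 − 6 − 0 = 0. So H_2 ≅ 0.

b_0 = 1, b_1 = 1, b_2 = 0.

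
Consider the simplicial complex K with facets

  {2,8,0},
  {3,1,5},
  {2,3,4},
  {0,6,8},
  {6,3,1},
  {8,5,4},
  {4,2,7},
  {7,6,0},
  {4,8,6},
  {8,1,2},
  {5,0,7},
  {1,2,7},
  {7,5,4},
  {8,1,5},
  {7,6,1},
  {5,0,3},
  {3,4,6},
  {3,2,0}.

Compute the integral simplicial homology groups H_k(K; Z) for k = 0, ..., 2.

H_0 = Z,  H_1 = Z^2,  H_2 = Z.

K has 9 vertices, 27 edges, 18 triangles.
rank ∂_0 = 0, rank ∂_1 = 8 ⇒ b_0 = 9 − 0 − 8 = 1; all invariant factors of ∂_1 are 1 so no torsion. So H_0 = Z.
rank ∂_1 = 8, rank ∂_2 = 17 ⇒ b_1 = 27 − 8 − 17 = 2; all invariant factors of ∂_2 are 1 so no torsion. So H_1 = Z^2.
rank ∂_2 = 17, rank ∂_3 = 0 ⇒ b_2 = 18 − 17 − 0 = 1. So H_2 = Z.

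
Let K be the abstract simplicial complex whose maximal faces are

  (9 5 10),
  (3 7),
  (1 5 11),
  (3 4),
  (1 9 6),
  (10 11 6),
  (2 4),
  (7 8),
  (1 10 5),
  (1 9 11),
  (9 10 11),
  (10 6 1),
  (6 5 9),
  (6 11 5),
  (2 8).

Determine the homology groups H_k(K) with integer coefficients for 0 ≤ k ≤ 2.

H_0 = Z^2,  H_1 = Z × Z/2,  H_2 = 0.

K has 11 vertices, 20 edges, 10 triangles.
rank ∂_0 = 0, rank ∂_1 = 9 ⇒ b_0 = 11 − 0 − 9 = 2; all invariant factors of ∂_1 are 1 so no torsion. So H_0 = Z^2.
rank ∂_1 = 9, rank ∂_2 = 10 ⇒ b_1 = 20 − 9 − 10 = 1; ∂_2 has invariant factor(s) [2] giving torsion. So H_1 = Z × Z/2.
rank ∂_2 = 10, rank ∂_3 = 0 ⇒ b_2 = 10 − 10 − 0 = 0. So H_2 = 0.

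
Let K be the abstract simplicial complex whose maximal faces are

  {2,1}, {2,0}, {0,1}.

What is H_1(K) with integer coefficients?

H_1 ≅ Z.

We work with the vertex ordering 0 < 1 < 2. The simplices of K, each written with vertices in increasing order, are:

  0-simplices (3): [0], [1], [2]
  1-simplices (3): [0,1], [0,2], [1,2]

giving chain groups C_0 ≅ Z^3, C_1 ≅ Z^3.

Boundary ∂_1: C_1 → C_0 is given by ∂[p,q] = [q] − [p].
The resulting 3×3 matrix has rank 2, and its Smith normal form has invariant factors (1,1).

Computing H_k = (kernel of ∂_k) / (image of ∂_{k+1}):

  H_1: rank ker ∂_1 − rank ∂_2 = (3 − 2) − 0 = 1, and there is no ∂_2, so H_1 ≅ Z.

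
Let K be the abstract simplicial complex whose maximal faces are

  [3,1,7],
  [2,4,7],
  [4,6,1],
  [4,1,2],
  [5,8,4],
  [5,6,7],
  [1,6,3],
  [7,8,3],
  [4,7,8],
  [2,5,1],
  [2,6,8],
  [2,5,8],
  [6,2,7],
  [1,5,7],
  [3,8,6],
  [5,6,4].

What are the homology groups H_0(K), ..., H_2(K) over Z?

H_0 ≅ Z,  H_1 ≅ Z^2,  H_2 ≅ Z.

We work with the vertex ordering 1 < 2 < 3 < 4 < 5 < 6 < 7 < 8. The simplices of K, each written with vertices in increasing order, are:

  0-simplices (8): [1], [2], [3], [4], [5], [6], [7], [8]
  1-simplices (24): (24 of them)
  2-simplices (16): [1,2,4], [1,2,5], [1,3,6], [1,3,7], [1,4,6], [1,5,7], [2,4,7], [2,5,8], [2,6,7], [2,6,8], [3,6,8], [3,7,8], [4,5,6], [4,5,8], [4,7,8], [5,6,7]

so the chain groups are C_0 ≅ Z^8, C_1 ≅ Z^24, C_2 ≅ Z^16.

∂_1: C_1 → C_0 is given by ∂[p,q] = [q] − [p].
The 8×24 boundary matrix has rank 7 and Smith normal form diag(1,1,1,1,1,1,1).

Boundary ∂_2: C_2 → C_1 maps a triangle to the signed sum of its edges. For instance
  ∂[5,6,7] = [6,7] − [5,7] + [5,6],
  ∂[3,7,8] = [7,8] − [3,8] + [3,7].
The resulting 24×16 matrix has rank 15, and its Smith normal form has invariant factors (1,1,1,1,1,1,1,1,1,1,1,1,1,1,1).

Now H_k = ker ∂_k / im ∂_{k+1}, so:

  H_0: rank C_0 − rank ∂_1 = 8 − 7 = 1, and the invariant factors of ∂_1 are all 1, so H_0 = Z.
  H_1: rank ker ∂_1 − rank ∂_2 = (24 − 7) − 15 = 2, and the invariant factors of ∂_2 are all 1, so H_1 = Z^2.
  H_2: rank ker ∂_2 − rank ∂_3 = (16 − 15) − 0 = 1, and there is no ∂_3, so H_2 = Z.

(K is a triangulation of the torus T^2.)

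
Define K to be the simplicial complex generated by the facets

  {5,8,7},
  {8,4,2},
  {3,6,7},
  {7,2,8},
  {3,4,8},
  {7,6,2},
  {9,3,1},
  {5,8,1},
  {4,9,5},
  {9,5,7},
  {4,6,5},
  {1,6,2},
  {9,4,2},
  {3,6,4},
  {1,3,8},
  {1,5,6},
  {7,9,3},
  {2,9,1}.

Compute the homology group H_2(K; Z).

H_2 = Z.

Take the total order 1 < 2 < 3 < 4 < 5 < 6 < 7 < 8 < 9 on the vertex set. Then K (dimension 2) consists of the simplices:

  0-simplices (9): [1], [2], [3], [4], [5], [6], [7], [8], [9]
  1-simplices (27): (27 of them)
  2-simplices (18): [1,2,6], [1,2,9], [1,3,8], [1,3,9], [1,5,6], [1,5,8], [2,4,8], [2,4,9], [2,6,7], [2,7,8], [3,4,6], [3,4,8], [3,6,7], [3,7,9], [4,5,6], [4,5,9], [5,7,8], [5,7,9]

Hence C_0 ≅ Z^9, C_1 ≅ Z^27, C_2 ≅ Z^18.

Boundary ∂_1: C_1 → C_0 sends each edge [p,q] (with p < q) to q − p.
The 9×27 boundary matrix has rank 8 and Smith normal form diag(1,1,1,1,1,1,1,1).

Boundary ∂_2: C_2 → C_1 sends each 2-simplex [p,q,r] to [q,r] − [p,r] + [p,q]. For instance
  ∂[2,4,8] = [4,8] − [2,8] + [2,4],
  ∂[5,7,8] = [7,8] − [5,8] + [5,7].
This gives a 27×18 integer matrix of rank 17; reducing to Smith normal form yields diagonal entries (1,1,1,1,1,1,1,1,1,1,1,1,1,1,1,1,1).

From H_k ≅ ker(∂_k) / im(∂_{k+1}) we obtain:

  H_2: rank ker ∂_2 − rank ∂_3 = (18 − 17) − 0 = 1, and there is no ∂_3, so H_2 ≅ Z.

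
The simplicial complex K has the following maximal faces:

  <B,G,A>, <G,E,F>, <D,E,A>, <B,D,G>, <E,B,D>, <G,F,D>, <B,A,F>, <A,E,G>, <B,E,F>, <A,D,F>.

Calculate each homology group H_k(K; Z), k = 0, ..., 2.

We work with the vertex ordering A < B < D < E < F < G. The simplices of K, each written with vertices in increasing order, are:

  0-simplices (6): A, B, D, E, F, G
  1-simplices (15): AB, AD, AE, AF, AG, BD, BE, BF, BG, DE, DF, DG, EF, EG, FG
  2-simplices (10): ABF, ABG, ADE, ADF, AEG, BDE, BDG, BEF, DFG, EFG

giving chain groups C_0 ≅ Z^6, C_1 ≅ Z^15, C_2 ≅ Z^10.

Boundary ∂_1: C_1 → C_0 sends each edge [p,q] (with p < q) to q − p. For instance
  ∂FG = G − F.
The 6×15 boundary matrix has rank 5 and Smith normal form diag(1,1,1,1,1).

∂_2: C_2 → C_1 sends each 2-simplex [p,q,r] to [q,r] − [p,r] + [p,q]. For instance
  ∂ADE = DE − AE + AD,
  ∂BDE = DE − BE + BD.
As a 15×10 matrix over Z this has rank 10, with invariant factors (1,1,1,1,1,1,1,1,1,2).

Reading off H_k = ker ∂_k / im ∂_{k+1}:

  H_0: rank C_0 − rank ∂_1 = 6 − 5 = 1, and the invariant factors of ∂_1 are all 1, so H_0 ≅ Z.
  H_1: rank ker ∂_1 − rank ∂_2 = (15 − 5) − 10 = 0, and ∂_2 has invariant factor 2 > 1, so H_1 ≅ Z_2.
  H_2: rank ker ∂_2 − rank ∂_3 = (10 − 10) − 0 = 0, and there is no ∂_3, so H_2 ≅ 0.

As a check, the Euler characteristic is 6 − 15 + 10 = 1, which agrees with 1 − 0 + 0 = 1.
(K is a triangulation of the real projective plane RP^2.)

H_0 ≅ Z,  H_1 ≅ Z_2,  H_2 = 0.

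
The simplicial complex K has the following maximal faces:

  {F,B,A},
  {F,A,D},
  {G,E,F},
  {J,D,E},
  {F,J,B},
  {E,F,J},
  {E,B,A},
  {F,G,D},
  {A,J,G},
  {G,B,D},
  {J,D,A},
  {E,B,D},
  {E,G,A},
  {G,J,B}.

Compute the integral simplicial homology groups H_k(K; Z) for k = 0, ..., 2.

Order the vertices as A < B < D < E < F < G < J. Listing each simplex with vertices in this order, K has dimension 2 with simplices:

  0-simplices (7): A, B, D, E, F, G, J
  1-simplices (21): AB, AD, AE, AF, AG, AJ, BD, BE, BF, BG, BJ, DE, DF, DG, DJ, EF, EG, EJ, FG, FJ, GJ
  2-simplices (14): ABE, ABF, ADF, ADJ, AEG, AGJ, BDE, BDG, BFJ, BGJ, DEJ, DFG, EFG, EFJ

Hence C_0 ≅ Z^7, C_1 ≅ Z^21, C_2 ≅ Z^14.

The boundary map ∂_1: C_1 → C_0 maps an edge to its endpoints' difference, ∂[p,q] = q − p. For instance
  ∂AB = B − A.
The resulting 7×21 matrix has rank 6, and its Smith normal form has invariant factors (1,1,1,1,1,1).

∂_2: C_2 → C_1 maps a triangle to the signed sum of its edges. For instance
  ∂BDG = DG − BG + BD,
  ∂EFG = FG − EG + EF.
The resulting 21×14 matrix has rank 13, and its Smith normal form has invariant factors (1,1,1,1,1,1,1,1,1,1,1,1,1).

Now H_k = ker ∂_k / im ∂_{k+1}, so:

  H_0: rank C_0 − rank ∂_1 = 7 − 6 = 1, and the invariant factors of ∂_1 are all 1, so H_0 = Z.
  H_1: rank ker ∂_1 − rank ∂_2 = (21 − 6) − 13 = 2, and the invariant factors of ∂_2 are all 1, so H_1 = Z^2.
  H_2: rank ker ∂_2 − rank ∂_3 = (14 − 13) − 0 = 1, and there is no ∂_3, so H_2 = Z.

As a check, the Euler characteristic is 7 − 21 + 14 = 0, which agrees with 1 − 2 + 1 = 0.

H_0 = Z,  H_1 = Z^2,  H_2 = Z.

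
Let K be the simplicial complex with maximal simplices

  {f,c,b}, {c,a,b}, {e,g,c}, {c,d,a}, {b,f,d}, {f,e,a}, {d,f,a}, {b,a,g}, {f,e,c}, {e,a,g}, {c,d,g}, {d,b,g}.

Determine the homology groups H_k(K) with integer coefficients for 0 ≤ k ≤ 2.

H_0 ≅ Z,  H_1 ≅ Z/2,  H_2 = 0.

Order the vertices as a < b < c < d < e < f < g. Listing each simplex with vertices in this order, K has dimension 2 with simplices:

  0-simplices (7): a, b, c, d, e, f, g
  1-simplices (18): ab, ac, ad, ae, af, ag, bc, bd, bf, bg, cd, ce, cf, cg, df, dg, ef, eg
  2-simplices (12): abc, abg, acd, adf, aef, aeg, bcf, bdf, bdg, cdg, cef, ceg

so the chain groups are C_0 ≅ Z^7, C_1 ≅ Z^18, C_2 ≅ Z^12.

Boundary ∂_1: C_1 → C_0 sends each edge [p,q] (with p < q) to q − p. For instance
  ∂ac = c − a.
As a 7×18 matrix over Z this has rank 6, with invariant factors (1,1,1,1,1,1).

Boundary ∂_2: C_2 → C_1 acts by ∂[p,q,r] = [q,r] − [p,r] + [p,q]. For instance
  ∂abc = bc − ac + ab,
  ∂cef = ef − cf + ce.
The resulting 18×12 matrix has rank 12, and its Smith normal form has invariant factors (1,1,1,1,1,1,1,1,1,1,1,2).

Computing H_k = (kernel of ∂_k) / (image of ∂_{k+1}):

  H_0: rank C_0 − rank ∂_1 = 7 − 6 = 1, and the invariant factors of ∂_1 are all 1, so H_0 = Z.
  H_1: rank ker ∂_1 − rank ∂_2 = (18 − 6) − 12 = 0, and ∂_2 has invariant factor 2 > 1, so H_1 = Z/2.
  H_2: rank ker ∂_2 − rank ∂_3 = (12 − 12) − 0 = 0, and there is no ∂_3, so H_2 = 0.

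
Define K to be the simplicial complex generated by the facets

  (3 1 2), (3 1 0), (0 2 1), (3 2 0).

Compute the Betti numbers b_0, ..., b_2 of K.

Take the total order 0 < 1 < 2 < 3 on the vertex set. Then K (dimension 2) consists of the simplices:

  0-simplices (4): [0], [1], [2], [3]
  1-simplices (6): [0,1], [0,2], [0,3], [1,2], [1,3], [2,3]
  2-simplices (4): [0,1,2], [0,1,3], [0,2,3], [1,2,3]

giving chain groups C_0 ≅ Z^4, C_1 ≅ Z^6, C_2 ≅ Z^4.

∂_1: C_1 → C_0 maps an edge to its endpoints' difference, ∂[p,q] = q − p.
The 4×6 boundary matrix has rank 3 and Smith normal form diag(1,1,1).

Boundary ∂_2: C_2 → C_1 acts by ∂[p,q,r] = [q,r] − [p,r] + [p,q]. For instance
  ∂[1,2,3] = [2,3] − [1,3] + [1,2],
  ∂[0,2,3] = [2,3] − [0,3] + [0,2].
As a 6×4 matrix over Z this has rank 3, with invariant factors (1,1,1).

Reading off H_k = ker ∂_k / im ∂_{k+1}:

  H_0: rank C_0 − rank ∂_1 = 4 − 3 = 1, and the invariant factors of ∂_1 are all 1, so H_0 = Z.
  H_1: rank ker ∂_1 − rank ∂_2 = (6 − 3) − 3 = 0, and the invariant factors of ∂_2 are all 1, so H_1 = 0.
  H_2: rank ker ∂_2 − rank ∂_3 = (4 − 3) − 0 = 1, and there is no ∂_3, so H_2 = Z.

Hence the Betti numbers are b_0 = 1, b_1 = 0, b_2 = 1.

b_0 = 1, b_1 = 0, b_2 = 1.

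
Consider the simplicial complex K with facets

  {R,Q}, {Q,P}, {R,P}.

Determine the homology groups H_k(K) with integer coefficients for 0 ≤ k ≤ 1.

H_0 ≅ Z,  H_1 ≅ Z.

Fix the vertex order P < Q < R and write every simplex with vertices in increasing order. Then dim K = 1 and the simplices of K are:

  0-simplices (3): P, Q, R
  1-simplices (3): PQ, PR, QR

so the chain groups are C_0 ≅ Z^3, C_1 ≅ Z^3.

∂_1: C_1 → C_0 sends each edge [p,q] (with p < q) to q − p.
As a 3×3 matrix over Z this has rank 2, with invariant factors (1,1).

From H_k ≅ ker(∂_k) / im(∂_{k+1}) we obtain:

  H_0: rank C_0 − rank ∂_1 = 3 − 2 = 1, and the invariant factors of ∂_1 are all 1, so H_0 = Z.
  H_1: rank ker ∂_1 − rank ∂_2 = (3 − 2) − 0 = 1, and there is no ∂_2, so H_1 = Z.

As a check, the Euler characteristic is 3 − 3 = 0, which agrees with 1 − 1 = 0.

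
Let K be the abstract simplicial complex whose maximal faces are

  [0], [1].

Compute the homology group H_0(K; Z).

H_0 = Z^2.

We work with the vertex ordering 0 < 1. The simplices of K, each written with vertices in increasing order, are:

  0-simplices (2): [0], [1]

Hence C_0 ≅ Z^2.

Now H_k = ker ∂_k / im ∂_{k+1}, so:

  H_0: rank C_0 − rank ∂_1 = 2 − 0 = 2, and there is no ∂_1, so H_0 = Z^2.

(K is a triangulation of a set of 2 points.)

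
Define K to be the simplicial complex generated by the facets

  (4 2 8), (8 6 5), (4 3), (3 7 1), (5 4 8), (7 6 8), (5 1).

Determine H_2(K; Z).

Order the vertices as 1 < 2 < 3 < 4 < 5 < 6 < 7 < 8. Listing each simplex with vertices in this order, K has dimension 2 with simplices:

  0-simplices (8): [1], [2], [3], [4], [5], [6], [7], [8]
  1-simplices (14): [1,3], [1,5], [1,7], [2,4], [2,8], [3,4], [3,7], [4,5], [4,8], [5,6], [5,8], [6,7], [6,8], [7,8]
  2-simplices (5): [1,3,7], [2,4,8], [4,5,8], [5,6,8], [6,7,8]

so the chain groups are C_0 ≅ Z^8, C_1 ≅ Z^14, C_2 ≅ Z^5.

The boundary map ∂_1: C_1 → C_0 maps an edge to its endpoints' difference, ∂[p,q] = q − p. For instance
  ∂[3,7] = [7] − [3].
The resulting 8×14 matrix has rank 7, and its Smith normal form has invariant factors (1,1,1,1,1,1,1).

Boundary ∂_2: C_2 → C_1 sends each 2-simplex [p,q,r] to [q,r] − [p,r] + [p,q]. For instance
  ∂[4,5,8] = [5,8] − [4,8] + [4,5],
  ∂[2,4,8] = [4,8] − [2,8] + [2,4].
The 14×5 boundary matrix has rank 5 and Smith normal form diag(1,1,1,1,1).

Now H_k = ker ∂_k / im ∂_{k+1}, so:

  H_2: rank ker ∂_2 − rank ∂_3 = (5 − 5) − 0 = 0, and there is no ∂_3, so H_2 = 0.

H_2 = 0.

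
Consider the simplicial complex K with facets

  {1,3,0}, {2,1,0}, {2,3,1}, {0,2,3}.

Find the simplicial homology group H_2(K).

K has 4 vertices, 6 edges, 4 triangles.
rank ∂_2 = 3, rank ∂_3 = 0 ⇒ b_2 = 4 − 3 − 0 = 1. So H_2 = Z.

H_2 = Z.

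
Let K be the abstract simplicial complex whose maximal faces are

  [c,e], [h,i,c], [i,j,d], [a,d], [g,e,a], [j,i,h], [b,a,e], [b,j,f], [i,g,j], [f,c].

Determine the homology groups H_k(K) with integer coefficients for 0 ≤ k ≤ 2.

Fix the vertex order a < b < c < d < e < f < g < h < i < j and write every simplex with vertices in increasing order. Then dim K = 2 and the simplices of K are:

  0-simplices (10): a, b, c, d, e, f, g, h, i, j
  1-simplices (20): ab, ad, ae, ag, be, bf, bj, ce, cf, ch, ci, di, dj, eg, fj, gi, gj, hi, hj, ij
  2-simplices (7): abe, aeg, bfj, chi, dij, gij, hij

Hence C_0 ≅ Z^10, C_1 ≅ Z^20, C_2 ≅ Z^7.

∂_1: C_1 → C_0 maps an edge to its endpoints' difference, ∂[p,q] = q − p. For instance
  ∂di = i − d.
As a 10×20 matrix over Z this has rank 9, with invariant factors (1,1,1,1,1,1,1,1,1).

∂_2: C_2 → C_1 maps a triangle to the signed sum of its edges. For instance
  ∂aeg = eg − ag + ae,
  ∂hij = ij − hj + hi.
This gives a 20×7 integer matrix of rank 7; reducing to Smith normal form yields diagonal entries (1,1,1,1,1,1,1).

From H_k ≅ ker(∂_k) / im(∂_{k+1}) we obtain:

  H_0: rank C_0 − rank ∂_1 = 10 − 9 = 1, and the invariant factors of ∂_1 are all 1, so H_0 ≅ Z.
  H_1: rank ker ∂_1 − rank ∂_2 = (20 − 9) − 7 = 4, and the invariant factors of ∂_2 are all 1, so H_1 ≅ Z^4.
  H_2: rank ker ∂_2 − rank ∂_3 = (7 − 7) − 0 = 0, and there is no ∂_3, so H_2 ≅ 0.

H_0 = Z,  H_1 = Z^4,  H_2 = 0.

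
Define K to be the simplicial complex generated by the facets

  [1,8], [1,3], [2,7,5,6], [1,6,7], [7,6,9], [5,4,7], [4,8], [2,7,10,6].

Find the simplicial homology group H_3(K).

H_3 = 0.

Fix the vertex order 1 < 2 < 3 < 4 < 5 < 6 < 7 < 8 < 9 < 10 and write every simplex with vertices in increasing order. Then dim K = 3 and the simplices of K are:

  0-simplices (10): [1], [2], [3], [4], [5], [6], [7], [8], [9], [10]
  1-simplices (18): [1,3], [1,6], [1,7], [1,8], [2,5], [2,6], [2,7], [2,10], [4,5], [4,7], [4,8], [5,6], [5,7], [6,7], [6,9], [6,10], [7,9], [7,10]
  2-simplices (10): [1,6,7], [2,5,6], [2,5,7], [2,6,7], [2,6,10], [2,7,10], [4,5,7], [5,6,7], [6,7,9], [6,7,10]
  3-simplices (2): [2,5,6,7], [2,6,7,10]

Hence C_0 ≅ Z^10, C_1 ≅ Z^18, C_2 ≅ Z^10, C_3 ≅ Z^2.

The boundary map ∂_1: C_1 → C_0 maps an edge to its endpoints' difference, ∂[p,q] = q − p. For instance
  ∂[7,10] = [10] − [7].
The resulting 10×18 matrix has rank 9, and its Smith normal form has invariant factors (1,1,1,1,1,1,1,1,1).

The boundary map ∂_2: C_2 → C_1 sends each 2-simplex [p,q,r] to [q,r] − [p,r] + [p,q]. For instance
  ∂[1,6,7] = [6,7] − [1,7] + [1,6],
  ∂[4,5,7] = [5,7] − [4,7] + [4,5].
The resulting 18×10 matrix has rank 8, and its Smith normal form has invariant factors (1,1,1,1,1,1,1,1).

The boundary map ∂_3: C_3 → C_2 sends each 3-simplex σ to the alternating sum Σ_i (−1)^i (σ with its i-th vertex removed). For instance
  ∂[2,6,7,10] = [6,7,10] − [2,7,10] + [2,6,10] − [2,6,7],
  ∂[2,5,6,7] = [5,6,7] − [2,6,7] + [2,5,7] − [2,5,6].
As a 10×2 matrix over Z this has rank 2, with invariant factors (1,1).

Computing H_k = (kernel of ∂_k) / (image of ∂_{k+1}):

  H_3: rank ker ∂_3 − rank ∂_4 = (2 − 2) − 0 = 0, and there is no ∂_4, so H_3 = 0.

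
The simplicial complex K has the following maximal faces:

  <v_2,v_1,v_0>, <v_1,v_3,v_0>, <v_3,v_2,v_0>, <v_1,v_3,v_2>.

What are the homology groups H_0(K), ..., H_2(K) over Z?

We work with the vertex ordering v_0 < v_1 < v_2 < v_3. The simplices of K, each written with vertices in increasing order, are:

  0-simplices (4): [v_0], [v_1], [v_2], [v_3]
  1-simplices (6): [v_0,v_1], [v_0,v_2], [v_0,v_3], [v_1,v_2], [v_1,v_3], [v_2,v_3]
  2-simplices (4): [v_0,v_1,v_2], [v_0,v_1,v_3], [v_0,v_2,v_3], [v_1,v_2,v_3]

Hence C_0 ≅ Z^4, C_1 ≅ Z^6, C_2 ≅ Z^4.

Boundary ∂_1: C_1 → C_0 maps an edge to its endpoints' difference, ∂[p,q] = q − p. For instance
  ∂[v_1,v_2] = [v_2] − [v_1].
The resulting 4×6 matrix has rank 3, and its Smith normal form has invariant factors (1,1,1).

∂_2: C_2 → C_1 sends each 2-simplex [p,q,r] to [q,r] − [p,r] + [p,q]. For instance
  ∂[v_1,v_2,v_3] = [v_2,v_3] − [v_1,v_3] + [v_1,v_2],
  ∂[v_0,v_1,v_3] = [v_1,v_3] − [v_0,v_3] + [v_0,v_1].
The resulting 6×4 matrix has rank 3, and its Smith normal form has invariant factors (1,1,1).

Now H_k = ker ∂_k / im ∂_{k+1}, so:

  H_0: rank C_0 − rank ∂_1 = 4 − 3 = 1, and the invariant factors of ∂_1 are all 1, so H_0 = Z.
  H_1: rank ker ∂_1 − rank ∂_2 = (6 − 3) − 3 = 0, and the invariant factors of ∂_2 are all 1, so H_1 = 0.
  H_2: rank ker ∂_2 − rank ∂_3 = (4 − 3) − 0 = 1, and there is no ∂_3, so H_2 = Z.

As a check, the Euler characteristic is 4 − 6 + 4 = 2, which agrees with 1 − 0 + 1 = 2.

H_0 = Z,  H_1 = 0,  H_2 = Z.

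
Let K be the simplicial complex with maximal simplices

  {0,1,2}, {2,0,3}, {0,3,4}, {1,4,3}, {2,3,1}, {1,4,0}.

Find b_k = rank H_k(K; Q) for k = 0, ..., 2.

b_0 = 1, b_1 = 0, b_2 = 1.

We work with the vertex ordering 0 < 1 < 2 < 3 < 4. The simplices of K, each written with vertices in increasing order, are:

  0-simplices (5): [0], [1], [2], [3], [4]
  1-simplices (9): [0,1], [0,2], [0,3], [0,4], [1,2], [1,3], [1,4], [2,3], [3,4]
  2-simplices (6): [0,1,2], [0,1,4], [0,2,3], [0,3,4], [1,2,3], [1,3,4]

so the chain groups are C_0 ≅ Z^5, C_1 ≅ Z^9, C_2 ≅ Z^6.

Boundary ∂_1: C_1 → C_0 sends each edge [p,q] (with p < q) to q − p. For instance
  ∂[3,4] = [4] − [3].
The 5×9 boundary matrix has rank 4 and Smith normal form diag(1,1,1,1).

∂_2: C_2 → C_1 maps a triangle to the signed sum of its edges. For instance
  ∂[0,1,4] = [1,4] − [0,4] + [0,1],
  ∂[1,2,3] = [2,3] − [1,3] + [1,2].
The 9×6 boundary matrix has rank 5 and Smith normal form diag(1,1,1,1,1).

Computing H_k = (kernel of ∂_k) / (image of ∂_{k+1}):

  H_0: rank C_0 − rank ∂_1 = 5 − 4 = 1, and the invariant factors of ∂_1 are all 1, so H_0 = Z.
  H_1: rank ker ∂_1 − rank ∂_2 = (9 − 4) − 5 = 0, and the invariant factors of ∂_2 are all 1, so H_1 = 0.
  H_2: rank ker ∂_2 − rank ∂_3 = (6 − 5) − 0 = 1, and there is no ∂_3, so H_2 = Z.

Hence the Betti numbers are b_0 = 1, b_1 = 0, b_2 = 1.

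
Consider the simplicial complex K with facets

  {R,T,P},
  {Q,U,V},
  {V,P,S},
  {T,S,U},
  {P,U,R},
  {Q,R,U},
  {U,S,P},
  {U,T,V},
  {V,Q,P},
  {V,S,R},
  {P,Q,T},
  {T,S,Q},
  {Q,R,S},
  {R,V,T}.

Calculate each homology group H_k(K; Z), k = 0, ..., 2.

K has 7 vertices, 21 edges, 14 triangles.
rank ∂_0 = 0, rank ∂_1 = 6 ⇒ b_0 = 7 − 0 − 6 = 1; all invariant factors of ∂_1 are 1 so no torsion. So H_0 = Z.
rank ∂_1 = 6, rank ∂_2 = 13 ⇒ b_1 = 21 − 6 − 13 = 2; all invariant factors of ∂_2 are 1 so no torsion. So H_1 = Z^2.
rank ∂_2 = 13, rank ∂_3 = 0 ⇒ b_2 = 14 − 13 − 0 = 1. So H_2 = Z.

H_0 ≅ Z,  H_1 ≅ Z^2,  H_2 ≅ Z.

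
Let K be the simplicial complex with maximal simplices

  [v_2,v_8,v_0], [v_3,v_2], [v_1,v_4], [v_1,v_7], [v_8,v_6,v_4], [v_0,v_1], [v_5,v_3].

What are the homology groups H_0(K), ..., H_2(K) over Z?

Take the total order v_0 < v_1 < v_2 < v_3 < v_4 < v_5 < v_6 < v_7 < v_8 on the vertex set. Then K (dimension 2) consists of the simplices:

  0-simplices (9): [v_0], [v_1], [v_2], [v_3], [v_4], [v_5], [v_6], [v_7], [v_8]
  1-simplices (11): [v_0,v_1], [v_0,v_2], [v_0,v_8], [v_1,v_4], [v_1,v_7], [v_2,v_3], [v_2,v_8], [v_3,v_5], [v_4,v_6], [v_4,v_8], [v_6,v_8]
  2-simplices (2): [v_0,v_2,v_8], [v_4,v_6,v_8]

so the chain groups are C_0 ≅ Z^9, C_1 ≅ Z^11, C_2 ≅ Z^2.

The boundary map ∂_1: C_1 → C_0 is given by ∂[p,q] = [q] − [p]. For instance
  ∂[v_0,v_8] = [v_8] − [v_0].
As a 9×11 matrix over Z this has rank 8, with invariant factors (1,1,1,1,1,1,1,1).

Boundary ∂_2: C_2 → C_1 maps a triangle to the signed sum of its edges. For instance
  ∂[v_0,v_2,v_8] = [v_2,v_8] − [v_0,v_8] + [v_0,v_2],
  ∂[v_4,v_6,v_8] = [v_6,v_8] − [v_4,v_8] + [v_4,v_6].
This gives a 11×2 integer matrix of rank 2; reducing to Smith normal form yields diagonal entries (1,1).

Reading off H_k = ker ∂_k / im ∂_{k+1}:

  H_0: rank C_0 − rank ∂_1 = 9 − 8 = 1, and the invariant factors of ∂_1 are all 1, so H_0 = Z.
  H_1: rank ker ∂_1 − rank ∂_2 = (11 − 8) − 2 = 1, and the invariant factors of ∂_2 are all 1, so H_1 = Z.
  H_2: rank ker ∂_2 − rank ∂_3 = (2 − 2) − 0 = 0, and there is no ∂_3, so H_2 = 0.

H_0 = Z,  H_1 = Z,  H_2 = 0.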